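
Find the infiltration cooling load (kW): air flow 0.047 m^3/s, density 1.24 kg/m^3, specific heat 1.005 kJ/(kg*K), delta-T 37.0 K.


Q = V_dot * rho * cp * dT
Q = 0.047 * 1.24 * 1.005 * 37.0
Q = 2.167 kW

2.167


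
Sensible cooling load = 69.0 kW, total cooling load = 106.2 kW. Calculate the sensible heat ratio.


SHR = Q_sensible / Q_total
SHR = 69.0 / 106.2
SHR = 0.65

0.65


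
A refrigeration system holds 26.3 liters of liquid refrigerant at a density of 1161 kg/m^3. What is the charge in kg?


Charge = V * rho / 1000
Charge = 26.3 * 1161 / 1000
Charge = 30.53 kg

30.53


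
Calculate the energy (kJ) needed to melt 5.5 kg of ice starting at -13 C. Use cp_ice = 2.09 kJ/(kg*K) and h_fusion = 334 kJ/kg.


Sensible heat = cp * dT = 2.09 * 13 = 27.17 kJ/kg
Total per kg = 27.17 + 334 = 361.17 kJ/kg
Q = m * total = 5.5 * 361.17
Q = 1986.4 kJ

1986.4


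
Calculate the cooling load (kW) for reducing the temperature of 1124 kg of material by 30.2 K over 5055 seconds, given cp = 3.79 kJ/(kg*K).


Q = m * cp * dT / t
Q = 1124 * 3.79 * 30.2 / 5055
Q = 25.45 kW

25.45


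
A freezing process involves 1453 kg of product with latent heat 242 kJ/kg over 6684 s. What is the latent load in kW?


Q_lat = m * h_fg / t
Q_lat = 1453 * 242 / 6684
Q_lat = 52.61 kW

52.61


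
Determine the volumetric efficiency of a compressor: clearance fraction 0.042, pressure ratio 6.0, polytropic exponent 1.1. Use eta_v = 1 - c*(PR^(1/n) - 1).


PR^(1/n) = 6.0^(1/1.1) = 5.09812204
eta_v = 1 - 0.042 * (5.09812204 - 1)
eta_v = 0.8279

0.8279


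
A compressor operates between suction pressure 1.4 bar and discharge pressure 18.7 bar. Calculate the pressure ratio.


PR = P_high / P_low
PR = 18.7 / 1.4
PR = 13.357

13.357


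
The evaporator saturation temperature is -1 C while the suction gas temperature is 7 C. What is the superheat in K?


Superheat = T_suction - T_evap
Superheat = 7 - (-1)
Superheat = 8 K

8


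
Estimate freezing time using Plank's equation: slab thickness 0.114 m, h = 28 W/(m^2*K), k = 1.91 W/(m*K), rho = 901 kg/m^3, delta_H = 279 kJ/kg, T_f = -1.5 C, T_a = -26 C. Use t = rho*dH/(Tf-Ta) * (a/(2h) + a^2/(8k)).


dT = -1.5 - (-26) = 24.5 K
term1 = a/(2h) = 0.114/(2*28) = 0.002035714286
term2 = a^2/(8k) = 0.114^2/(8*1.91) = 0.0008505235602
t = rho*dH*1000/dT * (term1 + term2)
t = 901*279*1000/24.5 * (0.002035714286 + 0.0008505235602)
t = 29614 s

29614


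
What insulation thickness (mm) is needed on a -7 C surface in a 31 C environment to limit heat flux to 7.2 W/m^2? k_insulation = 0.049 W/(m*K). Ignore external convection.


dT = 31 - (-7) = 38 K
thickness = k * dT / q_max * 1000
thickness = 0.049 * 38 / 7.2 * 1000
thickness = 258.6 mm

258.6


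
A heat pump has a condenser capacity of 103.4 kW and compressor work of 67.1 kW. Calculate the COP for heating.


COP_hp = Q_cond / W
COP_hp = 103.4 / 67.1
COP_hp = 1.541

1.541


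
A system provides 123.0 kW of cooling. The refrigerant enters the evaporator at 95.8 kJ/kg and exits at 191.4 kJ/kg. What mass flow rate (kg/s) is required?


dh = 191.4 - 95.8 = 95.6 kJ/kg
m_dot = Q / dh = 123.0 / 95.6 = 1.2866 kg/s

1.2866


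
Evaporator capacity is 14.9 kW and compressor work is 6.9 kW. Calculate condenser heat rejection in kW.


Q_cond = Q_evap + W
Q_cond = 14.9 + 6.9
Q_cond = 21.8 kW

21.8


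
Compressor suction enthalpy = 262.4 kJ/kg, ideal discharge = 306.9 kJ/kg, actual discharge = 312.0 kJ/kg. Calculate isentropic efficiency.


dh_ideal = 306.9 - 262.4 = 44.5 kJ/kg
dh_actual = 312.0 - 262.4 = 49.6 kJ/kg
eta_s = dh_ideal / dh_actual = 44.5 / 49.6
eta_s = 0.8972

0.8972


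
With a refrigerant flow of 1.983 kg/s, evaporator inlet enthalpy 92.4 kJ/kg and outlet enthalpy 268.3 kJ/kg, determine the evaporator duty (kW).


dh = 268.3 - 92.4 = 175.9 kJ/kg
Q_evap = m_dot * dh = 1.983 * 175.9
Q_evap = 348.81 kW

348.81


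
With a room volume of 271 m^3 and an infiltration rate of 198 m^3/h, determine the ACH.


ACH = flow / volume
ACH = 198 / 271
ACH = 0.731

0.731


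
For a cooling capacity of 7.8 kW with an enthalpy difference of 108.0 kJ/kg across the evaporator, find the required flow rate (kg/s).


m_dot = Q / dh
m_dot = 7.8 / 108.0
m_dot = 0.0722 kg/s

0.0722


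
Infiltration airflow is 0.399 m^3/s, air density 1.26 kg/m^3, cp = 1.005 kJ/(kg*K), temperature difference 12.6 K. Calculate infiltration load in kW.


Q = V_dot * rho * cp * dT
Q = 0.399 * 1.26 * 1.005 * 12.6
Q = 6.366 kW

6.366


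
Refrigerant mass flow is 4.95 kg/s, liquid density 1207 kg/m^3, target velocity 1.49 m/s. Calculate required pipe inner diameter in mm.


A = m_dot / (rho * v) = 4.95 / (1207 * 1.49) = 0.002752400705 m^2
d = sqrt(4*A/pi) * 1000
d = 59.2 mm

59.2


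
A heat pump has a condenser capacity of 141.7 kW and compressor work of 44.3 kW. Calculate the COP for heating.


COP_hp = Q_cond / W
COP_hp = 141.7 / 44.3
COP_hp = 3.199

3.199


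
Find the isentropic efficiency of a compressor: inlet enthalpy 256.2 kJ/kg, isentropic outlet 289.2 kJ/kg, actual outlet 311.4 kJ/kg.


dh_ideal = 289.2 - 256.2 = 33.0 kJ/kg
dh_actual = 311.4 - 256.2 = 55.2 kJ/kg
eta_s = dh_ideal / dh_actual = 33.0 / 55.2
eta_s = 0.5978

0.5978


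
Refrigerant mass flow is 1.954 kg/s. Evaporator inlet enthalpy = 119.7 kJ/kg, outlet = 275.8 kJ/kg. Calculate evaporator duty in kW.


dh = 275.8 - 119.7 = 156.1 kJ/kg
Q_evap = m_dot * dh = 1.954 * 156.1
Q_evap = 305.02 kW

305.02


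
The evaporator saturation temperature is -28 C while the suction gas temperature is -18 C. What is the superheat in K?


Superheat = T_suction - T_evap
Superheat = -18 - (-28)
Superheat = 10 K

10


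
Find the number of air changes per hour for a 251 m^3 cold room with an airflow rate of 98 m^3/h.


ACH = flow / volume
ACH = 98 / 251
ACH = 0.39

0.39


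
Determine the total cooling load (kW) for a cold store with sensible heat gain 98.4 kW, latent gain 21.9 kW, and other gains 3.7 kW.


Q_total = Q_s + Q_l + Q_misc
Q_total = 98.4 + 21.9 + 3.7
Q_total = 124.0 kW

124.0


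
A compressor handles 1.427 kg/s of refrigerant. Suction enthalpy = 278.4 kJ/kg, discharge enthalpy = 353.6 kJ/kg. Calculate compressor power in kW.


dh = 353.6 - 278.4 = 75.2 kJ/kg
W = m_dot * dh = 1.427 * 75.2 = 107.31 kW

107.31


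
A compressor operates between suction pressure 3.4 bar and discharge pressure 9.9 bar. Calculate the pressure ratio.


PR = P_high / P_low
PR = 9.9 / 3.4
PR = 2.912

2.912


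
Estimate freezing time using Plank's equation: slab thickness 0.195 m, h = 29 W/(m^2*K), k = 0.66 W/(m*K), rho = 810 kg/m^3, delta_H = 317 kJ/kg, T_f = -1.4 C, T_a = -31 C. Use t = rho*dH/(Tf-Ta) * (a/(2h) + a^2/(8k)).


dT = -1.4 - (-31) = 29.6 K
term1 = a/(2h) = 0.195/(2*29) = 0.003362068966
term2 = a^2/(8k) = 0.195^2/(8*0.66) = 0.007201704545
t = rho*dH*1000/dT * (term1 + term2)
t = 810*317*1000/29.6 * (0.003362068966 + 0.007201704545)
t = 91637 s

91637


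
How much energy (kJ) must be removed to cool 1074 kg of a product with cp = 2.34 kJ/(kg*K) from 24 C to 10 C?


dT = 24 - (10) = 14 K
Q = m * cp * dT = 1074 * 2.34 * 14
Q = 35184 kJ

35184


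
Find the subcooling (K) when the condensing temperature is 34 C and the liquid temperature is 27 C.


Subcooling = T_cond - T_liquid
Subcooling = 34 - 27
Subcooling = 7 K

7


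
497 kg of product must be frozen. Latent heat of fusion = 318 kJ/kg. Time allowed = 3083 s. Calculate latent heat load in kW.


Q_lat = m * h_fg / t
Q_lat = 497 * 318 / 3083
Q_lat = 51.26 kW

51.26


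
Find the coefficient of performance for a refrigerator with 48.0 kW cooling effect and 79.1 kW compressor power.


COP = Q_evap / W
COP = 48.0 / 79.1
COP = 0.607

0.607


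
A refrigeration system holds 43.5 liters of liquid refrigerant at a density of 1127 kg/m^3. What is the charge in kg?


Charge = V * rho / 1000
Charge = 43.5 * 1127 / 1000
Charge = 49.02 kg

49.02


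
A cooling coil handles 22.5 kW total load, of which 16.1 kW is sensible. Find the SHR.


SHR = Q_sensible / Q_total
SHR = 16.1 / 22.5
SHR = 0.716

0.716


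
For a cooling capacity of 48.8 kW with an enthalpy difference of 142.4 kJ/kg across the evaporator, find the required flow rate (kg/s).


m_dot = Q / dh
m_dot = 48.8 / 142.4
m_dot = 0.3427 kg/s

0.3427


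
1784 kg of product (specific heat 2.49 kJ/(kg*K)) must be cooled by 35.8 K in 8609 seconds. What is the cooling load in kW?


Q = m * cp * dT / t
Q = 1784 * 2.49 * 35.8 / 8609
Q = 18.472 kW

18.472


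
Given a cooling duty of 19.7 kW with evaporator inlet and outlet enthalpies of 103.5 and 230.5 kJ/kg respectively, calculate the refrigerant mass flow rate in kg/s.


dh = 230.5 - 103.5 = 127.0 kJ/kg
m_dot = Q / dh = 19.7 / 127.0 = 0.1551 kg/s

0.1551


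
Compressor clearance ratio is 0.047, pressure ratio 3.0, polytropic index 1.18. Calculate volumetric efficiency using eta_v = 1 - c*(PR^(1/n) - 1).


PR^(1/n) = 3.0^(1/1.18) = 2.53711438
eta_v = 1 - 0.047 * (2.53711438 - 1)
eta_v = 0.9278

0.9278


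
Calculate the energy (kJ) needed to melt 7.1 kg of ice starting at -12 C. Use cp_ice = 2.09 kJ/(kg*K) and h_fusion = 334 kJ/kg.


Sensible heat = cp * dT = 2.09 * 12 = 25.08 kJ/kg
Total per kg = 25.08 + 334 = 359.08 kJ/kg
Q = m * total = 7.1 * 359.08
Q = 2549.5 kJ

2549.5


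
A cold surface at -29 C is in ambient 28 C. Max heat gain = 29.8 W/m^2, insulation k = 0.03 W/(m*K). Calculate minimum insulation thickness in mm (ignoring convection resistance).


dT = 28 - (-29) = 57 K
thickness = k * dT / q_max * 1000
thickness = 0.03 * 57 / 29.8 * 1000
thickness = 57.4 mm

57.4


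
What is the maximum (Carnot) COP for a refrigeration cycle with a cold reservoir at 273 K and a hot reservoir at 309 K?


dT = 309 - 273 = 36 K
COP_carnot = T_cold / dT = 273 / 36
COP_carnot = 7.583

7.583


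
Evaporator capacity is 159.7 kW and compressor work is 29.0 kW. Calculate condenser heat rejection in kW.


Q_cond = Q_evap + W
Q_cond = 159.7 + 29.0
Q_cond = 188.7 kW

188.7


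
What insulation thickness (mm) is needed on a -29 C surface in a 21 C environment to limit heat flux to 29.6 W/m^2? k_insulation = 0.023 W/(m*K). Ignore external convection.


dT = 21 - (-29) = 50 K
thickness = k * dT / q_max * 1000
thickness = 0.023 * 50 / 29.6 * 1000
thickness = 38.9 mm

38.9


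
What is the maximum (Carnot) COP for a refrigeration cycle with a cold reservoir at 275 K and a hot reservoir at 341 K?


dT = 341 - 275 = 66 K
COP_carnot = T_cold / dT = 275 / 66
COP_carnot = 4.167

4.167


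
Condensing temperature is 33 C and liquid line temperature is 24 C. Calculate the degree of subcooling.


Subcooling = T_cond - T_liquid
Subcooling = 33 - 24
Subcooling = 9 K

9


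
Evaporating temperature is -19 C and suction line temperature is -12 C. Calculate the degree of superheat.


Superheat = T_suction - T_evap
Superheat = -12 - (-19)
Superheat = 7 K

7


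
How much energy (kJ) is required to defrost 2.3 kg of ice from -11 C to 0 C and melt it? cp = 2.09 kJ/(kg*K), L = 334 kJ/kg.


Sensible heat = cp * dT = 2.09 * 11 = 22.99 kJ/kg
Total per kg = 22.99 + 334 = 356.99 kJ/kg
Q = m * total = 2.3 * 356.99
Q = 821.1 kJ

821.1


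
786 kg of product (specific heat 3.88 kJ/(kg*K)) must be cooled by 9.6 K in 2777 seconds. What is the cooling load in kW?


Q = m * cp * dT / t
Q = 786 * 3.88 * 9.6 / 2777
Q = 10.543 kW

10.543


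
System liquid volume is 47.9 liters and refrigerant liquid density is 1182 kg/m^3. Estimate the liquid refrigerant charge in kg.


Charge = V * rho / 1000
Charge = 47.9 * 1182 / 1000
Charge = 56.62 kg

56.62


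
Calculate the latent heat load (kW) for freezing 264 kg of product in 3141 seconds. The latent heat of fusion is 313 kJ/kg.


Q_lat = m * h_fg / t
Q_lat = 264 * 313 / 3141
Q_lat = 26.31 kW

26.31


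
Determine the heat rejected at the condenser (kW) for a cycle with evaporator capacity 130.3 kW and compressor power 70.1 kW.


Q_cond = Q_evap + W
Q_cond = 130.3 + 70.1
Q_cond = 200.4 kW

200.4


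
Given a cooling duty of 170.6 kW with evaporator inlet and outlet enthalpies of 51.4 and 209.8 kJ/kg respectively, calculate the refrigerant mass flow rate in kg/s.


dh = 209.8 - 51.4 = 158.4 kJ/kg
m_dot = Q / dh = 170.6 / 158.4 = 1.077 kg/s

1.077


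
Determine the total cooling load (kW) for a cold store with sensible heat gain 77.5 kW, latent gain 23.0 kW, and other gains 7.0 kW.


Q_total = Q_s + Q_l + Q_misc
Q_total = 77.5 + 23.0 + 7.0
Q_total = 107.5 kW

107.5


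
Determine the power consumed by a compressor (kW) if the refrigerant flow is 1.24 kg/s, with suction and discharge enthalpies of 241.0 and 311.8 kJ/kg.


dh = 311.8 - 241.0 = 70.8 kJ/kg
W = m_dot * dh = 1.24 * 70.8 = 87.79 kW

87.79


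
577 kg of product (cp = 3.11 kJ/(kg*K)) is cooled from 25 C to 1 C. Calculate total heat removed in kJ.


dT = 25 - (1) = 24 K
Q = m * cp * dT = 577 * 3.11 * 24
Q = 43067 kJ

43067


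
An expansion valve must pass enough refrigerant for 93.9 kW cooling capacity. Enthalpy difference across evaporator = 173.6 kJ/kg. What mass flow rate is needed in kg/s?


m_dot = Q / dh
m_dot = 93.9 / 173.6
m_dot = 0.5409 kg/s

0.5409


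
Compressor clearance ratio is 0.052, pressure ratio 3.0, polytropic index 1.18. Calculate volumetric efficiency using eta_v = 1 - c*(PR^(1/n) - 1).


PR^(1/n) = 3.0^(1/1.18) = 2.53711438
eta_v = 1 - 0.052 * (2.53711438 - 1)
eta_v = 0.9201

0.9201


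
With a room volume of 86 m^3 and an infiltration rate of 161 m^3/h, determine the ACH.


ACH = flow / volume
ACH = 161 / 86
ACH = 1.872

1.872


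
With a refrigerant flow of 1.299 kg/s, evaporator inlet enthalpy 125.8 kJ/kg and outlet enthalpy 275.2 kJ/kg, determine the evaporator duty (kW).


dh = 275.2 - 125.8 = 149.4 kJ/kg
Q_evap = m_dot * dh = 1.299 * 149.4
Q_evap = 194.07 kW

194.07


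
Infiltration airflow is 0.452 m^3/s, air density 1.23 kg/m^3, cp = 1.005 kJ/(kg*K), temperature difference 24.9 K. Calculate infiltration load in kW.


Q = V_dot * rho * cp * dT
Q = 0.452 * 1.23 * 1.005 * 24.9
Q = 13.913 kW

13.913


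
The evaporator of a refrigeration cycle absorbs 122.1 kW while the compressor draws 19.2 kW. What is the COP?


COP = Q_evap / W
COP = 122.1 / 19.2
COP = 6.359

6.359


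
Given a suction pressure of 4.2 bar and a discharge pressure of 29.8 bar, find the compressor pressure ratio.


PR = P_high / P_low
PR = 29.8 / 4.2
PR = 7.095

7.095


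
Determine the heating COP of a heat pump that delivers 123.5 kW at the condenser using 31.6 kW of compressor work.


COP_hp = Q_cond / W
COP_hp = 123.5 / 31.6
COP_hp = 3.908

3.908


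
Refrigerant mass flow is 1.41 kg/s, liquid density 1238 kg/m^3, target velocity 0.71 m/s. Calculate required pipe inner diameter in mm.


A = m_dot / (rho * v) = 1.41 / (1238 * 0.71) = 0.001604132062 m^2
d = sqrt(4*A/pi) * 1000
d = 45.2 mm

45.2


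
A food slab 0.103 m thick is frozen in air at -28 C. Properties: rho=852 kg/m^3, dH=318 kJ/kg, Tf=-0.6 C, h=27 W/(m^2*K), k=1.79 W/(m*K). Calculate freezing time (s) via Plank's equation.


dT = -0.6 - (-28) = 27.4 K
term1 = a/(2h) = 0.103/(2*27) = 0.001907407407
term2 = a^2/(8k) = 0.103^2/(8*1.79) = 0.0007408519553
t = rho*dH*1000/dT * (term1 + term2)
t = 852*318*1000/27.4 * (0.001907407407 + 0.0007408519553)
t = 26186 s

26186


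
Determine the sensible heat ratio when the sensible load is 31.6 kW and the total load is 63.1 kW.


SHR = Q_sensible / Q_total
SHR = 31.6 / 63.1
SHR = 0.501

0.501


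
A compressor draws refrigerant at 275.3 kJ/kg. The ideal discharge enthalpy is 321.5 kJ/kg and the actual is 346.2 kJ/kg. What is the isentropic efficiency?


dh_ideal = 321.5 - 275.3 = 46.2 kJ/kg
dh_actual = 346.2 - 275.3 = 70.9 kJ/kg
eta_s = dh_ideal / dh_actual = 46.2 / 70.9
eta_s = 0.6516

0.6516


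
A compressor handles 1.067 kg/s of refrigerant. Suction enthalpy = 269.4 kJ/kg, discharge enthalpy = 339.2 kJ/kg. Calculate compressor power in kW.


dh = 339.2 - 269.4 = 69.8 kJ/kg
W = m_dot * dh = 1.067 * 69.8 = 74.48 kW

74.48


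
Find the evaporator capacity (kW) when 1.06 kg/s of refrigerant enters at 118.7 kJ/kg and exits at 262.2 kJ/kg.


dh = 262.2 - 118.7 = 143.5 kJ/kg
Q_evap = m_dot * dh = 1.06 * 143.5
Q_evap = 152.11 kW

152.11


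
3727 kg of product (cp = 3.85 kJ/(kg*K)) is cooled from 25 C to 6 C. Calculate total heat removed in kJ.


dT = 25 - (6) = 19 K
Q = m * cp * dT = 3727 * 3.85 * 19
Q = 272630 kJ

272630


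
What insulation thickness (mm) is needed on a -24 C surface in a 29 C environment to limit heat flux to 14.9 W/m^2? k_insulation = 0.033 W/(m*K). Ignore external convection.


dT = 29 - (-24) = 53 K
thickness = k * dT / q_max * 1000
thickness = 0.033 * 53 / 14.9 * 1000
thickness = 117.4 mm

117.4


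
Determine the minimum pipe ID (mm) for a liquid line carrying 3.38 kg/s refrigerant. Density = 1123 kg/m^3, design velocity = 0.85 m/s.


A = m_dot / (rho * v) = 3.38 / (1123 * 0.85) = 0.003540935519 m^2
d = sqrt(4*A/pi) * 1000
d = 67.1 mm

67.1


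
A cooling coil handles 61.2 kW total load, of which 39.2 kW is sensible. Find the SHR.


SHR = Q_sensible / Q_total
SHR = 39.2 / 61.2
SHR = 0.641

0.641


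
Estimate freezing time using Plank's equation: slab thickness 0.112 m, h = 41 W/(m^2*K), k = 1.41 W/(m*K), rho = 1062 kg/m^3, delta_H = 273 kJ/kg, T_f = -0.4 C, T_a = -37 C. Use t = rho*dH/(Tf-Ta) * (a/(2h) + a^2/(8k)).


dT = -0.4 - (-37) = 36.6 K
term1 = a/(2h) = 0.112/(2*41) = 0.001365853659
term2 = a^2/(8k) = 0.112^2/(8*1.41) = 0.001112056738
t = rho*dH*1000/dT * (term1 + term2)
t = 1062*273*1000/36.6 * (0.001365853659 + 0.001112056738)
t = 19629 s

19629


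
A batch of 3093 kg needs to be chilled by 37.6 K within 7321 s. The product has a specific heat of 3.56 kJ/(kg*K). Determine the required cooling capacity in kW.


Q = m * cp * dT / t
Q = 3093 * 3.56 * 37.6 / 7321
Q = 56.552 kW

56.552


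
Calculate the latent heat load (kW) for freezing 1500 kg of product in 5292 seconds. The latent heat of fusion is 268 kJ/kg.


Q_lat = m * h_fg / t
Q_lat = 1500 * 268 / 5292
Q_lat = 75.96 kW

75.96


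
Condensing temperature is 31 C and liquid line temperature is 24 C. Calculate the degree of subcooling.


Subcooling = T_cond - T_liquid
Subcooling = 31 - 24
Subcooling = 7 K

7


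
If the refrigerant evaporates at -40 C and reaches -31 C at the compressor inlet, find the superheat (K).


Superheat = T_suction - T_evap
Superheat = -31 - (-40)
Superheat = 9 K

9


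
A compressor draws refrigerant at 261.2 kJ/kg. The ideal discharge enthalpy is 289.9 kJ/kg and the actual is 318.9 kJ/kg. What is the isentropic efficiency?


dh_ideal = 289.9 - 261.2 = 28.7 kJ/kg
dh_actual = 318.9 - 261.2 = 57.7 kJ/kg
eta_s = dh_ideal / dh_actual = 28.7 / 57.7
eta_s = 0.4974

0.4974


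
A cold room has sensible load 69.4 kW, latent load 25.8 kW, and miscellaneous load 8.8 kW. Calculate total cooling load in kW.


Q_total = Q_s + Q_l + Q_misc
Q_total = 69.4 + 25.8 + 8.8
Q_total = 104.0 kW

104.0


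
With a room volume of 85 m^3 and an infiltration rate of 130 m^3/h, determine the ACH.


ACH = flow / volume
ACH = 130 / 85
ACH = 1.529

1.529


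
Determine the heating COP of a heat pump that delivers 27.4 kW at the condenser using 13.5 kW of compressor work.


COP_hp = Q_cond / W
COP_hp = 27.4 / 13.5
COP_hp = 2.03

2.03


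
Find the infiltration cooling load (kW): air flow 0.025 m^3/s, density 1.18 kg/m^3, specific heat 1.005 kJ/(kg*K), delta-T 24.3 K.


Q = V_dot * rho * cp * dT
Q = 0.025 * 1.18 * 1.005 * 24.3
Q = 0.72 kW

0.72


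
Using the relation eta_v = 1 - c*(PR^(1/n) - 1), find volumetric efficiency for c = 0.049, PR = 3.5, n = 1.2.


PR^(1/n) = 3.5^(1/1.2) = 2.84046889
eta_v = 1 - 0.049 * (2.84046889 - 1)
eta_v = 0.9098

0.9098


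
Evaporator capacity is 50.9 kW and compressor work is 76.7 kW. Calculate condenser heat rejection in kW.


Q_cond = Q_evap + W
Q_cond = 50.9 + 76.7
Q_cond = 127.6 kW

127.6


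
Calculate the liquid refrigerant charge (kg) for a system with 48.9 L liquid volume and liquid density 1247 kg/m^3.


Charge = V * rho / 1000
Charge = 48.9 * 1247 / 1000
Charge = 60.98 kg

60.98


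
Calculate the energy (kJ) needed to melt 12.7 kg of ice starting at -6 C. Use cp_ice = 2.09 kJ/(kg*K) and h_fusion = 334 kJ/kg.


Sensible heat = cp * dT = 2.09 * 6 = 12.54 kJ/kg
Total per kg = 12.54 + 334 = 346.54 kJ/kg
Q = m * total = 12.7 * 346.54
Q = 4401.1 kJ

4401.1


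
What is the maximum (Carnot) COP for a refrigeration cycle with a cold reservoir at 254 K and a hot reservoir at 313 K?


dT = 313 - 254 = 59 K
COP_carnot = T_cold / dT = 254 / 59
COP_carnot = 4.305

4.305


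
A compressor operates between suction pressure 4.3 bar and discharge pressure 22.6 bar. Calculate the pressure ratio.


PR = P_high / P_low
PR = 22.6 / 4.3
PR = 5.256

5.256


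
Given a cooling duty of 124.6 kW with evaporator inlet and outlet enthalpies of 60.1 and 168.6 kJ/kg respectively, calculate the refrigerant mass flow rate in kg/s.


dh = 168.6 - 60.1 = 108.5 kJ/kg
m_dot = Q / dh = 124.6 / 108.5 = 1.1484 kg/s

1.1484


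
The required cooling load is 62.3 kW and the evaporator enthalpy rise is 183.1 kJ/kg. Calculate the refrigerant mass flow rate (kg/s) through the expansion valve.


m_dot = Q / dh
m_dot = 62.3 / 183.1
m_dot = 0.3403 kg/s

0.3403


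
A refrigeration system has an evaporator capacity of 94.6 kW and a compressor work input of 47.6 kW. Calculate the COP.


COP = Q_evap / W
COP = 94.6 / 47.6
COP = 1.987

1.987


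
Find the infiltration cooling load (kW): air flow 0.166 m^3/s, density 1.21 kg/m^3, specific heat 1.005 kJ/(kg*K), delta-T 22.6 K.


Q = V_dot * rho * cp * dT
Q = 0.166 * 1.21 * 1.005 * 22.6
Q = 4.562 kW

4.562


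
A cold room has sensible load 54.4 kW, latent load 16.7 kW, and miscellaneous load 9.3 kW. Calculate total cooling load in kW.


Q_total = Q_s + Q_l + Q_misc
Q_total = 54.4 + 16.7 + 9.3
Q_total = 80.4 kW

80.4


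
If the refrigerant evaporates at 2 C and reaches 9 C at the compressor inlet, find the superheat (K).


Superheat = T_suction - T_evap
Superheat = 9 - (2)
Superheat = 7 K

7


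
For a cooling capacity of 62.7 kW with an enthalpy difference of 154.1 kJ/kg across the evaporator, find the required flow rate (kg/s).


m_dot = Q / dh
m_dot = 62.7 / 154.1
m_dot = 0.4069 kg/s

0.4069


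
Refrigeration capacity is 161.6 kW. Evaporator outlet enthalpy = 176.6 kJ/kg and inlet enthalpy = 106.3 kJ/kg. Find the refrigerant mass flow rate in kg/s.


dh = 176.6 - 106.3 = 70.3 kJ/kg
m_dot = Q / dh = 161.6 / 70.3 = 2.2987 kg/s

2.2987


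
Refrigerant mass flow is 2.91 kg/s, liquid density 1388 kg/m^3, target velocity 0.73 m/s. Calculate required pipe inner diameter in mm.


A = m_dot / (rho * v) = 2.91 / (1388 * 0.73) = 0.00287197505 m^2
d = sqrt(4*A/pi) * 1000
d = 60.5 mm

60.5


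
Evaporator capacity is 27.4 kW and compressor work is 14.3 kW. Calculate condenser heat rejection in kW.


Q_cond = Q_evap + W
Q_cond = 27.4 + 14.3
Q_cond = 41.7 kW

41.7


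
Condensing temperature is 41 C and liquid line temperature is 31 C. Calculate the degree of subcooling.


Subcooling = T_cond - T_liquid
Subcooling = 41 - 31
Subcooling = 10 K

10


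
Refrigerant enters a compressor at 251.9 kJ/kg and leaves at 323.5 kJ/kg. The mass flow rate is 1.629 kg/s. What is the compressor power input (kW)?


dh = 323.5 - 251.9 = 71.6 kJ/kg
W = m_dot * dh = 1.629 * 71.6 = 116.64 kW

116.64


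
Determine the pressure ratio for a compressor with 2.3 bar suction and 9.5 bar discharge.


PR = P_high / P_low
PR = 9.5 / 2.3
PR = 4.13

4.13


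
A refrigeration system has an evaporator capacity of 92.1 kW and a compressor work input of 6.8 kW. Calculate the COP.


COP = Q_evap / W
COP = 92.1 / 6.8
COP = 13.544

13.544


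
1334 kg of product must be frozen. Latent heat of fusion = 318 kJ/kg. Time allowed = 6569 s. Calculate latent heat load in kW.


Q_lat = m * h_fg / t
Q_lat = 1334 * 318 / 6569
Q_lat = 64.58 kW

64.58


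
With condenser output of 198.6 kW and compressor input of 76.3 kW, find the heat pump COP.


COP_hp = Q_cond / W
COP_hp = 198.6 / 76.3
COP_hp = 2.603

2.603


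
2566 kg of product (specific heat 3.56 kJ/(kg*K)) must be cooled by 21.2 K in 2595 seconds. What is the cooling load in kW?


Q = m * cp * dT / t
Q = 2566 * 3.56 * 21.2 / 2595
Q = 74.629 kW

74.629


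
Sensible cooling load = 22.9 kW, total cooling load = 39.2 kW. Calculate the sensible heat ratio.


SHR = Q_sensible / Q_total
SHR = 22.9 / 39.2
SHR = 0.584

0.584


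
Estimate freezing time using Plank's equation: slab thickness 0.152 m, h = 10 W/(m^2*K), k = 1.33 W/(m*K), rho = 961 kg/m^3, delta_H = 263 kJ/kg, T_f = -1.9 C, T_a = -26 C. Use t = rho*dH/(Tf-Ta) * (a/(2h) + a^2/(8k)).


dT = -1.9 - (-26) = 24.1 K
term1 = a/(2h) = 0.152/(2*10) = 0.0076
term2 = a^2/(8k) = 0.152^2/(8*1.33) = 0.002171428571
t = rho*dH*1000/dT * (term1 + term2)
t = 961*263*1000/24.1 * (0.0076 + 0.002171428571)
t = 102476 s

102476


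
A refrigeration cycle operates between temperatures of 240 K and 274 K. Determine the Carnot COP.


dT = 274 - 240 = 34 K
COP_carnot = T_cold / dT = 240 / 34
COP_carnot = 7.059

7.059


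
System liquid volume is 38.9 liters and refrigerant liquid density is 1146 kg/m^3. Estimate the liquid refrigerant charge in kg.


Charge = V * rho / 1000
Charge = 38.9 * 1146 / 1000
Charge = 44.58 kg

44.58


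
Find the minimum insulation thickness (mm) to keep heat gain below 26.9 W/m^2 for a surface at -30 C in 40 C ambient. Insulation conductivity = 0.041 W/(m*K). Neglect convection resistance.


dT = 40 - (-30) = 70 K
thickness = k * dT / q_max * 1000
thickness = 0.041 * 70 / 26.9 * 1000
thickness = 106.7 mm

106.7


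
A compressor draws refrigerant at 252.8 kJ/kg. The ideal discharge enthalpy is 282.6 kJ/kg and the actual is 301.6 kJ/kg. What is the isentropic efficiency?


dh_ideal = 282.6 - 252.8 = 29.8 kJ/kg
dh_actual = 301.6 - 252.8 = 48.8 kJ/kg
eta_s = dh_ideal / dh_actual = 29.8 / 48.8
eta_s = 0.6107

0.6107


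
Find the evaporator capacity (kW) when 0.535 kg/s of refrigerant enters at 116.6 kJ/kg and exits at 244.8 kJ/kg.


dh = 244.8 - 116.6 = 128.2 kJ/kg
Q_evap = m_dot * dh = 0.535 * 128.2
Q_evap = 68.59 kW

68.59


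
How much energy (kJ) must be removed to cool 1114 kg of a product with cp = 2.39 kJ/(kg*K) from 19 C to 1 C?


dT = 19 - (1) = 18 K
Q = m * cp * dT = 1114 * 2.39 * 18
Q = 47924 kJ

47924


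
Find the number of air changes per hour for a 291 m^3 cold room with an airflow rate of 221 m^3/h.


ACH = flow / volume
ACH = 221 / 291
ACH = 0.759

0.759


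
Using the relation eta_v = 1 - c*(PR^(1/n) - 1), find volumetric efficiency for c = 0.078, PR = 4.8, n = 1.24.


PR^(1/n) = 4.8^(1/1.24) = 3.54313822
eta_v = 1 - 0.078 * (3.54313822 - 1)
eta_v = 0.8016

0.8016


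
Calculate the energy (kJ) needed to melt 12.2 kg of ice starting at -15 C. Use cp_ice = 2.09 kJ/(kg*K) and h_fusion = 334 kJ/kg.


Sensible heat = cp * dT = 2.09 * 15 = 31.35 kJ/kg
Total per kg = 31.35 + 334 = 365.35 kJ/kg
Q = m * total = 12.2 * 365.35
Q = 4457.3 kJ

4457.3


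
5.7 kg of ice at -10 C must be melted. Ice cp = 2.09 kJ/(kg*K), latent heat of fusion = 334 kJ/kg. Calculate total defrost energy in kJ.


Sensible heat = cp * dT = 2.09 * 10 = 20.9 kJ/kg
Total per kg = 20.9 + 334 = 354.9 kJ/kg
Q = m * total = 5.7 * 354.9
Q = 2022.9 kJ

2022.9


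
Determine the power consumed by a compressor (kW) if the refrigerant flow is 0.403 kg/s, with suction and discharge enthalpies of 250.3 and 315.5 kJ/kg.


dh = 315.5 - 250.3 = 65.2 kJ/kg
W = m_dot * dh = 0.403 * 65.2 = 26.28 kW

26.28


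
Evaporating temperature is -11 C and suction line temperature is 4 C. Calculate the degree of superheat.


Superheat = T_suction - T_evap
Superheat = 4 - (-11)
Superheat = 15 K

15


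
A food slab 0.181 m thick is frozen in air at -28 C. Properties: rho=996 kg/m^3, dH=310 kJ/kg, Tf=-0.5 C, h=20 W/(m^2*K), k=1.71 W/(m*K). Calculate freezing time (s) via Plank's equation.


dT = -0.5 - (-28) = 27.5 K
term1 = a/(2h) = 0.181/(2*20) = 0.004525
term2 = a^2/(8k) = 0.181^2/(8*1.71) = 0.002394809942
t = rho*dH*1000/dT * (term1 + term2)
t = 996*310*1000/27.5 * (0.004525 + 0.002394809942)
t = 77693 s

77693


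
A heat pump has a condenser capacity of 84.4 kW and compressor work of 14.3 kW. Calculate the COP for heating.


COP_hp = Q_cond / W
COP_hp = 84.4 / 14.3
COP_hp = 5.902

5.902


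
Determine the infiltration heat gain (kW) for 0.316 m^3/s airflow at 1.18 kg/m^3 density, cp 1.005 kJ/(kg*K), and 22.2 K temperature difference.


Q = V_dot * rho * cp * dT
Q = 0.316 * 1.18 * 1.005 * 22.2
Q = 8.319 kW

8.319


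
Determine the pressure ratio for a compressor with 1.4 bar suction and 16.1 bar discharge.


PR = P_high / P_low
PR = 16.1 / 1.4
PR = 11.5

11.5


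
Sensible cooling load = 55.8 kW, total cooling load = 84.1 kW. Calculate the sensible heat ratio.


SHR = Q_sensible / Q_total
SHR = 55.8 / 84.1
SHR = 0.663

0.663


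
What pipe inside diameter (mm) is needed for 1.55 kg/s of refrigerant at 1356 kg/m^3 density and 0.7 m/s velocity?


A = m_dot / (rho * v) = 1.55 / (1356 * 0.7) = 0.001632954067 m^2
d = sqrt(4*A/pi) * 1000
d = 45.6 mm

45.6


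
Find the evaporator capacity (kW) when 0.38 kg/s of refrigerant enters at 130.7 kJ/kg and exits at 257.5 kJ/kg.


dh = 257.5 - 130.7 = 126.8 kJ/kg
Q_evap = m_dot * dh = 0.38 * 126.8
Q_evap = 48.18 kW

48.18


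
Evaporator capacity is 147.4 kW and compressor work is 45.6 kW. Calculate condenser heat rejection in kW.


Q_cond = Q_evap + W
Q_cond = 147.4 + 45.6
Q_cond = 193.0 kW

193.0


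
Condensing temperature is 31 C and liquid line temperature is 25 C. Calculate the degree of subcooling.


Subcooling = T_cond - T_liquid
Subcooling = 31 - 25
Subcooling = 6 K

6


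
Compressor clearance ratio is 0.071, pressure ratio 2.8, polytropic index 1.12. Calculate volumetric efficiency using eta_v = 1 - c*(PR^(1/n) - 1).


PR^(1/n) = 2.8^(1/1.12) = 2.50754215
eta_v = 1 - 0.071 * (2.50754215 - 1)
eta_v = 0.893

0.893


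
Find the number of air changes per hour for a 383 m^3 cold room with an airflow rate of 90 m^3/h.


ACH = flow / volume
ACH = 90 / 383
ACH = 0.235

0.235


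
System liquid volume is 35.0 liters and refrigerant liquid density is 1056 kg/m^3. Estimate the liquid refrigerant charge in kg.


Charge = V * rho / 1000
Charge = 35.0 * 1056 / 1000
Charge = 36.96 kg

36.96


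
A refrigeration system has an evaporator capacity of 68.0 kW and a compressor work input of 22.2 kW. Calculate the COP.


COP = Q_evap / W
COP = 68.0 / 22.2
COP = 3.063

3.063


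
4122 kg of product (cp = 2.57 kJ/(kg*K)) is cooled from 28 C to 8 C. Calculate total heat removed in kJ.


dT = 28 - (8) = 20 K
Q = m * cp * dT = 4122 * 2.57 * 20
Q = 211871 kJ

211871


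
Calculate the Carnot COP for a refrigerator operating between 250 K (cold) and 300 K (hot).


dT = 300 - 250 = 50 K
COP_carnot = T_cold / dT = 250 / 50
COP_carnot = 5.0

5.0


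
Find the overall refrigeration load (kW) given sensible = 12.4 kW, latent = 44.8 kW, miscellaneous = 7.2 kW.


Q_total = Q_s + Q_l + Q_misc
Q_total = 12.4 + 44.8 + 7.2
Q_total = 64.4 kW

64.4


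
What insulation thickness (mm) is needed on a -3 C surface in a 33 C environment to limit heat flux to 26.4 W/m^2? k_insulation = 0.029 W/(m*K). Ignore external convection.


dT = 33 - (-3) = 36 K
thickness = k * dT / q_max * 1000
thickness = 0.029 * 36 / 26.4 * 1000
thickness = 39.5 mm

39.5


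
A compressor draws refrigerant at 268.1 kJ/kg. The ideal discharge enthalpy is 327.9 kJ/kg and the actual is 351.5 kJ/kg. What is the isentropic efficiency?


dh_ideal = 327.9 - 268.1 = 59.8 kJ/kg
dh_actual = 351.5 - 268.1 = 83.4 kJ/kg
eta_s = dh_ideal / dh_actual = 59.8 / 83.4
eta_s = 0.717

0.717


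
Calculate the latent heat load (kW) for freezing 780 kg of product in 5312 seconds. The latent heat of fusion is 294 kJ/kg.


Q_lat = m * h_fg / t
Q_lat = 780 * 294 / 5312
Q_lat = 43.17 kW

43.17


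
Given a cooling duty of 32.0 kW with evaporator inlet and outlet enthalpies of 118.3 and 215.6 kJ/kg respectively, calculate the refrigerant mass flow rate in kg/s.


dh = 215.6 - 118.3 = 97.3 kJ/kg
m_dot = Q / dh = 32.0 / 97.3 = 0.3289 kg/s

0.3289


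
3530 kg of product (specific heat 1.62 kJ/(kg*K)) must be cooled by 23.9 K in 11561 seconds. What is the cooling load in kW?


Q = m * cp * dT / t
Q = 3530 * 1.62 * 23.9 / 11561
Q = 11.822 kW

11.822


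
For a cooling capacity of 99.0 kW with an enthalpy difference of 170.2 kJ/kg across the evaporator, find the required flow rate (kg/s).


m_dot = Q / dh
m_dot = 99.0 / 170.2
m_dot = 0.5817 kg/s

0.5817


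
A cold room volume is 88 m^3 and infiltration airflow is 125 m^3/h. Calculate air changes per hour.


ACH = flow / volume
ACH = 125 / 88
ACH = 1.42

1.42


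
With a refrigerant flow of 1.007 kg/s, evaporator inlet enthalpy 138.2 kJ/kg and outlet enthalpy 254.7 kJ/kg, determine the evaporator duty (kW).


dh = 254.7 - 138.2 = 116.5 kJ/kg
Q_evap = m_dot * dh = 1.007 * 116.5
Q_evap = 117.32 kW

117.32


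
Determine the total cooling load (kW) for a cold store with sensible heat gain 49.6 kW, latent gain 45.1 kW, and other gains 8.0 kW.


Q_total = Q_s + Q_l + Q_misc
Q_total = 49.6 + 45.1 + 8.0
Q_total = 102.7 kW

102.7


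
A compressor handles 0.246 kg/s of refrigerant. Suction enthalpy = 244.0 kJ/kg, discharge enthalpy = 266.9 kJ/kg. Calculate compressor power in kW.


dh = 266.9 - 244.0 = 22.9 kJ/kg
W = m_dot * dh = 0.246 * 22.9 = 5.63 kW

5.63


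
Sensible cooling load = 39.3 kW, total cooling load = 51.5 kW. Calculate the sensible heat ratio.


SHR = Q_sensible / Q_total
SHR = 39.3 / 51.5
SHR = 0.763

0.763


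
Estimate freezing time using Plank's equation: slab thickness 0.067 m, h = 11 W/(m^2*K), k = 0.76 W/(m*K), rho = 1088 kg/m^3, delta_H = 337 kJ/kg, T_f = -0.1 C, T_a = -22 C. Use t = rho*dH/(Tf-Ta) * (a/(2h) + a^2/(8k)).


dT = -0.1 - (-22) = 21.9 K
term1 = a/(2h) = 0.067/(2*11) = 0.003045454545
term2 = a^2/(8k) = 0.067^2/(8*0.76) = 0.0007383223684
t = rho*dH*1000/dT * (term1 + term2)
t = 1088*337*1000/21.9 * (0.003045454545 + 0.0007383223684)
t = 63349 s

63349


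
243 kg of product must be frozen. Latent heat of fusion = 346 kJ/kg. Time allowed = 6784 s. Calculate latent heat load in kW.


Q_lat = m * h_fg / t
Q_lat = 243 * 346 / 6784
Q_lat = 12.39 kW

12.39


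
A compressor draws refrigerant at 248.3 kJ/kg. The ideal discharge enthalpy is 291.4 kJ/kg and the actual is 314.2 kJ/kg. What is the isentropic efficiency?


dh_ideal = 291.4 - 248.3 = 43.1 kJ/kg
dh_actual = 314.2 - 248.3 = 65.9 kJ/kg
eta_s = dh_ideal / dh_actual = 43.1 / 65.9
eta_s = 0.654

0.654


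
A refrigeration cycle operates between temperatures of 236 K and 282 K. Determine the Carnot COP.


dT = 282 - 236 = 46 K
COP_carnot = T_cold / dT = 236 / 46
COP_carnot = 5.13

5.13


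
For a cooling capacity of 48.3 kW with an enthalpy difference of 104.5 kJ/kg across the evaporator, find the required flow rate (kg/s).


m_dot = Q / dh
m_dot = 48.3 / 104.5
m_dot = 0.4622 kg/s

0.4622


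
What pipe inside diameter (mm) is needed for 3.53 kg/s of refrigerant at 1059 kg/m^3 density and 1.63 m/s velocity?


A = m_dot / (rho * v) = 3.53 / (1059 * 1.63) = 0.002044989775 m^2
d = sqrt(4*A/pi) * 1000
d = 51.0 mm

51.0


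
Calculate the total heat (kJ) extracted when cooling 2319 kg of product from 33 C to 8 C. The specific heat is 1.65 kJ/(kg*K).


dT = 33 - (8) = 25 K
Q = m * cp * dT = 2319 * 1.65 * 25
Q = 95659 kJ

95659


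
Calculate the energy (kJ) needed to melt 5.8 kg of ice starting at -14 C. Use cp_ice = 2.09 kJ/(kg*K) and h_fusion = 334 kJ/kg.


Sensible heat = cp * dT = 2.09 * 14 = 29.26 kJ/kg
Total per kg = 29.26 + 334 = 363.26 kJ/kg
Q = m * total = 5.8 * 363.26
Q = 2106.9 kJ

2106.9


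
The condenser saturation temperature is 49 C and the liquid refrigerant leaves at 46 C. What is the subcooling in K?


Subcooling = T_cond - T_liquid
Subcooling = 49 - 46
Subcooling = 3 K

3


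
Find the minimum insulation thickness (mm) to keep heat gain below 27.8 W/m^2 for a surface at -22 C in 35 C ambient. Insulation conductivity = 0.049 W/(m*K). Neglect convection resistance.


dT = 35 - (-22) = 57 K
thickness = k * dT / q_max * 1000
thickness = 0.049 * 57 / 27.8 * 1000
thickness = 100.5 mm

100.5


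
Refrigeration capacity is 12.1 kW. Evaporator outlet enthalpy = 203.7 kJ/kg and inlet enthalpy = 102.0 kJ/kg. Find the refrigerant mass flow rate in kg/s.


dh = 203.7 - 102.0 = 101.7 kJ/kg
m_dot = Q / dh = 12.1 / 101.7 = 0.119 kg/s

0.119


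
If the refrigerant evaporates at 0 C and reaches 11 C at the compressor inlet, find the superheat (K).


Superheat = T_suction - T_evap
Superheat = 11 - (0)
Superheat = 11 K

11


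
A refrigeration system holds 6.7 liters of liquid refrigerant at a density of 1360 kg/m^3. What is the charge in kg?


Charge = V * rho / 1000
Charge = 6.7 * 1360 / 1000
Charge = 9.11 kg

9.11


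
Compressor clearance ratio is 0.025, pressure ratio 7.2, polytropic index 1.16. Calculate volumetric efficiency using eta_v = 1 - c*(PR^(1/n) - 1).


PR^(1/n) = 7.2^(1/1.16) = 5.4837764
eta_v = 1 - 0.025 * (5.4837764 - 1)
eta_v = 0.8879

0.8879


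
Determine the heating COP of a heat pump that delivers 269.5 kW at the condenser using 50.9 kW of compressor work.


COP_hp = Q_cond / W
COP_hp = 269.5 / 50.9
COP_hp = 5.295

5.295


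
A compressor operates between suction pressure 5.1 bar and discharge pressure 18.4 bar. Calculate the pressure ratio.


PR = P_high / P_low
PR = 18.4 / 5.1
PR = 3.608

3.608


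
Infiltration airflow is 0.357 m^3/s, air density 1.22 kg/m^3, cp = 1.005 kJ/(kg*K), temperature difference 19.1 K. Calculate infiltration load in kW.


Q = V_dot * rho * cp * dT
Q = 0.357 * 1.22 * 1.005 * 19.1
Q = 8.36 kW

8.36


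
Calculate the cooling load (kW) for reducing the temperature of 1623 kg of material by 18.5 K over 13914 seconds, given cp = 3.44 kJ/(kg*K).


Q = m * cp * dT / t
Q = 1623 * 3.44 * 18.5 / 13914
Q = 7.423 kW

7.423


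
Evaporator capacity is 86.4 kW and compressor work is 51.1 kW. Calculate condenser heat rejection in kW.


Q_cond = Q_evap + W
Q_cond = 86.4 + 51.1
Q_cond = 137.5 kW

137.5


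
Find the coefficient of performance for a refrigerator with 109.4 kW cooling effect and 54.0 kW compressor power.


COP = Q_evap / W
COP = 109.4 / 54.0
COP = 2.026

2.026


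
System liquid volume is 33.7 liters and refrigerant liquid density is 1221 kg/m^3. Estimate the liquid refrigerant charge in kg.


Charge = V * rho / 1000
Charge = 33.7 * 1221 / 1000
Charge = 41.15 kg

41.15


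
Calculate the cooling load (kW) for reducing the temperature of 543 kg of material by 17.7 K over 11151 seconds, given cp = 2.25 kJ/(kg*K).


Q = m * cp * dT / t
Q = 543 * 2.25 * 17.7 / 11151
Q = 1.939 kW

1.939


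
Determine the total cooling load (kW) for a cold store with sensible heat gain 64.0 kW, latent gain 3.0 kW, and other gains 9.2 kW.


Q_total = Q_s + Q_l + Q_misc
Q_total = 64.0 + 3.0 + 9.2
Q_total = 76.2 kW

76.2


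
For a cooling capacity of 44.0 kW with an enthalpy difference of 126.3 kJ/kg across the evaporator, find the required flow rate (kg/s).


m_dot = Q / dh
m_dot = 44.0 / 126.3
m_dot = 0.3484 kg/s

0.3484
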